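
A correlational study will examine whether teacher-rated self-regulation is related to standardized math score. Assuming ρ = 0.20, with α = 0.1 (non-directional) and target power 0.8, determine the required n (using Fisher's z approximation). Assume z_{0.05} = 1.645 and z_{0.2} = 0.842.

Fisher's z: C = ½·ln((1+r)/(1−r)) = ½·ln(1.5000) = 0.2027.
n = ((z_{α/2} + z_β)/C)² + 3.
(1.645 + 0.842) / 0.2027 = 2.487 / 0.2027 = 12.269.
n = 12.269² + 3 = 150.54 + 3 = 153.5.
Round up.

n = 154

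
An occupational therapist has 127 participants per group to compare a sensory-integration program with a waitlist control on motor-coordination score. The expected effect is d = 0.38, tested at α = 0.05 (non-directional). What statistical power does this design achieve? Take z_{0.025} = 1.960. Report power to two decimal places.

power ≈ 0.86

For two equal groups, power = Φ(d·√(n/2) − z_{α/2}).
d·√(n/2) = 0.38 × √(127/2) = 0.38 × 7.969 = 3.028.
z_β = 3.028 − 1.960 = 1.068.
Power = Φ(1.068) = 0.857.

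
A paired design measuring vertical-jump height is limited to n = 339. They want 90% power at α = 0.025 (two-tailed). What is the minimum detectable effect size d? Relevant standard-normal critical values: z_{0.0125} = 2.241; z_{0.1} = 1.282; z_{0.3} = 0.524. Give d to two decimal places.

For a single sample (or paired design) of n = 339: d_min = (z_{α/2} + z_β)/√n.
z-sum = 2.241 + 1.282 = 3.523.
d_min = 3.523 / √339 = 3.523 / 18.412 = 0.191.

d_min ≈ 0.19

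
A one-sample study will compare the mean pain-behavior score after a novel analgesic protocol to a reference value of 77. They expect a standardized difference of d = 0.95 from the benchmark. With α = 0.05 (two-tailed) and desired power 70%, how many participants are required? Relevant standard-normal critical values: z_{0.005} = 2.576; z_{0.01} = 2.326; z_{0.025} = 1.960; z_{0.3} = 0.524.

For a one-sample test: n = ((z_{α/2} + z_β) / d)².
z_{α/2} + z_β = 1.960 + 0.524 = 2.484.
n = (2.484 / 0.95)² = 2.615² = 6.84.
Round up.

n = 7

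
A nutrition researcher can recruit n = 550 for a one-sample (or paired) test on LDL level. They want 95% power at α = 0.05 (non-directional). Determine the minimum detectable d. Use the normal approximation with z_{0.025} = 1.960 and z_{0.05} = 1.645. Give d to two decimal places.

d_min ≈ 0.15

For a single sample (or paired design) of n = 550: d_min = (z_{α/2} + z_β)/√n.
z-sum = 1.960 + 1.645 = 3.605.
d_min = 3.605 / √550 = 3.605 / 23.452 = 0.154.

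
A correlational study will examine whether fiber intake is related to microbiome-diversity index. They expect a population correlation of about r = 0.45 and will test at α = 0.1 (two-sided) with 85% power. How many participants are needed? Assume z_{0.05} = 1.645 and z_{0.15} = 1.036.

Fisher's z: C = ½·ln((1+r)/(1−r)) = ½·ln(2.6364) = 0.4847.
n = ((z_{α/2} + z_β)/C)² + 3.
(1.645 + 1.036) / 0.4847 = 2.681 / 0.4847 = 5.531.
n = 5.531² + 3 = 30.59 + 3 = 33.6.
Round up.

n = 34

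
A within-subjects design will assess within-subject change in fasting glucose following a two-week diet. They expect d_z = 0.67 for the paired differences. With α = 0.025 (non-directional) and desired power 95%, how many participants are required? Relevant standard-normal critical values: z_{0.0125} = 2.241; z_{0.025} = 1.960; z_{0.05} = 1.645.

n = 34 pairs

For a paired (one-sample on differences) test: n = ((z_{α/2} + z_β) / d)².
z_{α/2} + z_β = 2.241 + 1.645 = 3.886.
n = (3.886 / 0.67)² = 5.800² = 33.64.
Round up.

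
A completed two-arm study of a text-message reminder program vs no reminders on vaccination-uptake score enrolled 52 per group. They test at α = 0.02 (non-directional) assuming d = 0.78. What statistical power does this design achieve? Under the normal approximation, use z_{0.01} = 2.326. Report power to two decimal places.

For two equal groups, power = Φ(d·√(n/2) − z_{α/2}).
d·√(n/2) = 0.78 × √(52/2) = 0.78 × 5.099 = 3.977.
z_β = 3.977 − 2.326 = 1.651.
Power = Φ(1.651) = 0.951.

power ≈ 0.95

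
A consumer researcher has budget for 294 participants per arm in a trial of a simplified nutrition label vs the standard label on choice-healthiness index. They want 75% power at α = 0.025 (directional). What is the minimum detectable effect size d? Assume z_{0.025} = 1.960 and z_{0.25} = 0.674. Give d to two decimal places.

d_min ≈ 0.22

For two independent groups of n = 294 each: d_min = (z_{α} + z_β)·√(2/n).
z-sum = 1.960 + 0.674 = 2.634.
d_min = 2.634 × √(2/294) = 2.634 × 0.0825 = 0.217.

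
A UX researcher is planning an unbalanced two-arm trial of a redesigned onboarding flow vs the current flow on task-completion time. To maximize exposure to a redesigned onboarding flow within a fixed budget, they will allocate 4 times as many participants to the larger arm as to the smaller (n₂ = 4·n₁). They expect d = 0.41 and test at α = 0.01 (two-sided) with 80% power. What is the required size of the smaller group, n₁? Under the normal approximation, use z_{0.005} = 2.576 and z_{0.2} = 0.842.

n₁ = 87

With allocation ratio k = n₂/n₁ = 4, Var(x̄₁−x̄₂) = σ²(1/n₁ + 1/(k·n₁)) = σ²·(k+1)/(k·n₁).
So n₁ = (1 + 1/k)·((z_{α/2} + z_β)/d)² = 1.250 × (3.418/0.41)².
n₁ = 1.250 × 69.50 = 86.9.
Round up: n₁ = 87, giving n₂ = 4 × 87 = 348.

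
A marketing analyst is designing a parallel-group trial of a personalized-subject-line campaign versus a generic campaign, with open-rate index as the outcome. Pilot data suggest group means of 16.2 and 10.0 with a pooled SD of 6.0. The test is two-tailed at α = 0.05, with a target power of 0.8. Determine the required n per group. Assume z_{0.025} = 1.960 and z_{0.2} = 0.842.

n = 15 per group

Cohen's d = |M₁ − M₂| / SD_pooled = |16.2 − 10.0| / 6.0 = 6.2 / 6.0 = 1.033.
For two independent groups with equal n: n = 2·((z_{α/2} + z_β) / d)².
z_{α/2} + z_β = 1.960 + 0.842 = 2.802.
n = 2 × (2.802 / 1.033)² = 2 × 2.712² = 2 × 7.36 = 14.7.
Round up to the next whole participant.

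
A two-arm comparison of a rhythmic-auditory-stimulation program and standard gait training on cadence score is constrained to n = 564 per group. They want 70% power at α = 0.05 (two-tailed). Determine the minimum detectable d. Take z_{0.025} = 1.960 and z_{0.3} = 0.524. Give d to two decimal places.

d_min ≈ 0.15

For two independent groups of n = 564 each: d_min = (z_{α/2} + z_β)·√(2/n).
z-sum = 1.960 + 0.524 = 2.484.
d_min = 2.484 × √(2/564) = 2.484 × 0.0595 = 0.148.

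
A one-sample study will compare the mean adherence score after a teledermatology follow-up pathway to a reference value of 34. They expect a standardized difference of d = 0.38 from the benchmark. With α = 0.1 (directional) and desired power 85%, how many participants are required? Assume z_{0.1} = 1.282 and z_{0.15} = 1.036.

n = 38

For a one-sample test: n = ((z_{α} + z_β) / d)².
z_{α} + z_β = 1.282 + 1.036 = 2.318.
n = (2.318 / 0.38)² = 6.100² = 37.21.
Round up.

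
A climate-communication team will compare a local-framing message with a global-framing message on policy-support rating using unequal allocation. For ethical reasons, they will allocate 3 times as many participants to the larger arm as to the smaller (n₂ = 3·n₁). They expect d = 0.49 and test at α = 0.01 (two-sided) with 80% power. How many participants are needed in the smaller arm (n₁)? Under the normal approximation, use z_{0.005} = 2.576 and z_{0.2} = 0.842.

With allocation ratio k = n₂/n₁ = 3, Var(x̄₁−x̄₂) = σ²(1/n₁ + 1/(k·n₁)) = σ²·(k+1)/(k·n₁).
So n₁ = (1 + 1/k)·((z_{α/2} + z_β)/d)² = 1.333 × (3.418/0.49)².
n₁ = 1.333 × 48.66 = 64.9.
Round up: n₁ = 65, giving n₂ = 3 × 65 = 195.

n₁ = 65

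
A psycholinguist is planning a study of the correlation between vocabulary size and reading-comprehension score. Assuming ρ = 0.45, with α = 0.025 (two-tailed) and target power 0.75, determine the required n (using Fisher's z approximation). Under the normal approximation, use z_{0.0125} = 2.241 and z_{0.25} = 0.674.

Fisher's z: C = ½·ln((1+r)/(1−r)) = ½·ln(2.6364) = 0.4847.
n = ((z_{α/2} + z_β)/C)² + 3.
(2.241 + 0.674) / 0.4847 = 2.915 / 0.4847 = 6.014.
n = 6.014² + 3 = 36.17 + 3 = 39.2.
Round up.

n = 40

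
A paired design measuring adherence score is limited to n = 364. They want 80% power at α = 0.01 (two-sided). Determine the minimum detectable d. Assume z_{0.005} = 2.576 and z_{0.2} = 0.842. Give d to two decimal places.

d_min ≈ 0.18

For a single sample (or paired design) of n = 364: d_min = (z_{α/2} + z_β)/√n.
z-sum = 2.576 + 0.842 = 3.418.
d_min = 3.418 / √364 = 3.418 / 19.079 = 0.179.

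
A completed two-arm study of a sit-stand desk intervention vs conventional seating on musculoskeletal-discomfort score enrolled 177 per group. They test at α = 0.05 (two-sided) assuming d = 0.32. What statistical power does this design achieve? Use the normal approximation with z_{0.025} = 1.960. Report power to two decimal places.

For two equal groups, power = Φ(d·√(n/2) − z_{α/2}).
d·√(n/2) = 0.32 × √(177/2) = 0.32 × 9.407 = 3.010.
z_β = 3.010 − 1.960 = 1.050.
Power = Φ(1.050) = 0.853.

power ≈ 0.85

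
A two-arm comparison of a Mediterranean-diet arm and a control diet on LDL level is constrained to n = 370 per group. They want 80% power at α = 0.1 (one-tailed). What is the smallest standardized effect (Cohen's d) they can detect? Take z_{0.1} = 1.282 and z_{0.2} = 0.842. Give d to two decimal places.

For two independent groups of n = 370 each: d_min = (z_{α} + z_β)·√(2/n).
z-sum = 1.282 + 0.842 = 2.124.
d_min = 2.124 × √(2/370) = 2.124 × 0.0735 = 0.156.

d_min ≈ 0.16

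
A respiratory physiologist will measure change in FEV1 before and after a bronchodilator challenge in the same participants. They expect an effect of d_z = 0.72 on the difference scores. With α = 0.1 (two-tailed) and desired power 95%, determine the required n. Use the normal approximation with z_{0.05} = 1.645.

For a paired (one-sample on differences) test: n = ((z_{α/2} + z_β) / d)².
z_{α/2} + z_β = 1.645 + 1.645 = 3.290.
n = (3.290 / 0.72)² = 4.569² = 20.88.
Round up.

n = 21 pairs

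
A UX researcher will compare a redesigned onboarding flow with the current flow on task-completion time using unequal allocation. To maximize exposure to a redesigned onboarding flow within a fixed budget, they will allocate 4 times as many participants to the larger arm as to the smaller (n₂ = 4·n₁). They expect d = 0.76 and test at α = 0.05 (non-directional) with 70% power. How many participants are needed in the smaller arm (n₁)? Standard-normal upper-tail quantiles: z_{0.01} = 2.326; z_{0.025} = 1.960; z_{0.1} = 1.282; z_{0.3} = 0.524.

With allocation ratio k = n₂/n₁ = 4, Var(x̄₁−x̄₂) = σ²(1/n₁ + 1/(k·n₁)) = σ²·(k+1)/(k·n₁).
So n₁ = (1 + 1/k)·((z_{α/2} + z_β)/d)² = 1.250 × (2.484/0.76)².
n₁ = 1.250 × 10.68 = 13.4.
Round up: n₁ = 14, giving n₂ = 4 × 14 = 56.

n₁ = 14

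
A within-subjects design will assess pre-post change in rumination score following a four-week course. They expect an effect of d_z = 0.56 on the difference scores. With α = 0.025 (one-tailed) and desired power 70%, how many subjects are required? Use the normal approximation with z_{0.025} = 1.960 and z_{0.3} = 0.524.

n = 20 pairs

For a paired (one-sample on differences) test: n = ((z_{α} + z_β) / d)².
z_{α} + z_β = 1.960 + 0.524 = 2.484.
n = (2.484 / 0.56)² = 4.436² = 19.68.
Round up.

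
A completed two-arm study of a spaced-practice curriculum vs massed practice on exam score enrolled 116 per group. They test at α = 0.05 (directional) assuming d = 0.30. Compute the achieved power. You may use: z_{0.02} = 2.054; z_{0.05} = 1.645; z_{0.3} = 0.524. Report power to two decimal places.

For two equal groups, power = Φ(d·√(n/2) − z_{α}).
d·√(n/2) = 0.30 × √(116/2) = 0.30 × 7.616 = 2.285.
z_β = 2.285 − 1.645 = 0.640.
Power = Φ(0.640) = 0.739.

power ≈ 0.74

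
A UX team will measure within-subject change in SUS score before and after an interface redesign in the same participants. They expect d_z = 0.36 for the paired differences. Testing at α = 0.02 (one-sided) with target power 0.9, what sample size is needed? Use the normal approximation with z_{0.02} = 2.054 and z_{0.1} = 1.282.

For a paired (one-sample on differences) test: n = ((z_{α} + z_β) / d)².
z_{α} + z_β = 2.054 + 1.282 = 3.336.
n = (3.336 / 0.36)² = 9.267² = 85.87.
Round up.

n = 86 pairs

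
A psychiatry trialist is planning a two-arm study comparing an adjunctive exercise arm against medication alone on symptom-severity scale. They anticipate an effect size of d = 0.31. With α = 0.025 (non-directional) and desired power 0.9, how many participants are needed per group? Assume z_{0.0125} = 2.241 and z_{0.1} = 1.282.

For two independent groups with equal n: n = 2·((z_{α/2} + z_β) / d)².
z_{α/2} + z_β = 2.241 + 1.282 = 3.523.
n = 2 × (3.523 / 0.31)² = 2 × 11.365² = 2 × 129.15 = 258.3.
Round up to the next whole participant.

n = 259 per group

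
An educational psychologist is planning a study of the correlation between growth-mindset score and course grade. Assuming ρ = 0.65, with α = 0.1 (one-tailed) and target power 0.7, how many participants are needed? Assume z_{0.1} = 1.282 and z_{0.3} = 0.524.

Fisher's z: C = ½·ln((1+r)/(1−r)) = ½·ln(4.7143) = 0.7753.
n = ((z_{α} + z_β)/C)² + 3.
(1.282 + 0.524) / 0.7753 = 1.806 / 0.7753 = 2.329.
n = 2.329² + 3 = 5.43 + 3 = 8.4.
Round up.

n = 9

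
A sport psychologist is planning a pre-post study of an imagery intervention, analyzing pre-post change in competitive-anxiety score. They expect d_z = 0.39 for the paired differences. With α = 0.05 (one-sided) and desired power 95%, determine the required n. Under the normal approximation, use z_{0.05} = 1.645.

n = 72 pairs

For a paired (one-sample on differences) test: n = ((z_{α} + z_β) / d)².
z_{α} + z_β = 1.645 + 1.645 = 3.290.
n = (3.290 / 0.39)² = 8.436² = 71.16.
Round up.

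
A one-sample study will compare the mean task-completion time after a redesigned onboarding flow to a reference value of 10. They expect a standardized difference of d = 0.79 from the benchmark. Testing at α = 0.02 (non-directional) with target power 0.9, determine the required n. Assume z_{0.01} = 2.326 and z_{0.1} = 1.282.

n = 21

For a one-sample test: n = ((z_{α/2} + z_β) / d)².
z_{α/2} + z_β = 2.326 + 1.282 = 3.608.
n = (3.608 / 0.79)² = 4.567² = 20.86.
Round up.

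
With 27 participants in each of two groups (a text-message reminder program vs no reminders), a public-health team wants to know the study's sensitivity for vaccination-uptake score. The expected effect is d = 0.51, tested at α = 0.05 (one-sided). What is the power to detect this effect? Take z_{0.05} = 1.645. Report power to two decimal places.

power ≈ 0.59

For two equal groups, power = Φ(d·√(n/2) − z_{α}).
d·√(n/2) = 0.51 × √(27/2) = 0.51 × 3.674 = 1.874.
z_β = 1.874 − 1.645 = 0.229.
Power = Φ(0.229) = 0.591.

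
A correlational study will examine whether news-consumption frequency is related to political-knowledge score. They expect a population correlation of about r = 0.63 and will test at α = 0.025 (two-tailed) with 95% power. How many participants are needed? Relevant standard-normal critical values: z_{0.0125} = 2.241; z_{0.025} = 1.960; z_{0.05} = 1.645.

n = 31

Fisher's z: C = ½·ln((1+r)/(1−r)) = ½·ln(4.4054) = 0.7414.
n = ((z_{α/2} + z_β)/C)² + 3.
(2.241 + 1.645) / 0.7414 = 3.886 / 0.7414 = 5.241.
n = 5.241² + 3 = 27.47 + 3 = 30.5.
Round up.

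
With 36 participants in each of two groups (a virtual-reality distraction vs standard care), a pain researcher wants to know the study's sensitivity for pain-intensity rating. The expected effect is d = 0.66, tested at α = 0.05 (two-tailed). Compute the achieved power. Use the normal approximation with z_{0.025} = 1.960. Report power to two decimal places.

For two equal groups, power = Φ(d·√(n/2) − z_{α/2}).
d·√(n/2) = 0.66 × √(36/2) = 0.66 × 4.243 = 2.800.
z_β = 2.800 − 1.960 = 0.840.
Power = Φ(0.840) = 0.800.

power ≈ 0.80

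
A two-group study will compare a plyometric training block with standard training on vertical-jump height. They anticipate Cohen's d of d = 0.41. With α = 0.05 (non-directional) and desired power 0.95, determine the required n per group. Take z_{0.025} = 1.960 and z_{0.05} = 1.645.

n = 155 per group

For two independent groups with equal n: n = 2·((z_{α/2} + z_β) / d)².
z_{α/2} + z_β = 1.960 + 1.645 = 3.605.
n = 2 × (3.605 / 0.41)² = 2 × 8.793² = 2 × 77.31 = 154.6.
Round up to the next whole participant.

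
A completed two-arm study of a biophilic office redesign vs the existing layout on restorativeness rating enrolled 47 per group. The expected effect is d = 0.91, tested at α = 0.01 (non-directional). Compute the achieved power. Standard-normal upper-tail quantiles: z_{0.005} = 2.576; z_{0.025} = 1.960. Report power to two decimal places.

For two equal groups, power = Φ(d·√(n/2) − z_{α/2}).
d·√(n/2) = 0.91 × √(47/2) = 0.91 × 4.848 = 4.411.
z_β = 4.411 − 2.576 = 1.835.
Power = Φ(1.835) = 0.967.

power ≈ 0.97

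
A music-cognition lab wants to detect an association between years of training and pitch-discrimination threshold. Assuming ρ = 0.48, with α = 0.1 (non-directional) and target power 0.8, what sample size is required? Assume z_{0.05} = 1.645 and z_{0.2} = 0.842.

Fisher's z: C = ½·ln((1+r)/(1−r)) = ½·ln(2.8462) = 0.5230.
n = ((z_{α/2} + z_β)/C)² + 3.
(1.645 + 0.842) / 0.5230 = 2.487 / 0.5230 = 4.755.
n = 4.755² + 3 = 22.61 + 3 = 25.6.
Round up.

n = 26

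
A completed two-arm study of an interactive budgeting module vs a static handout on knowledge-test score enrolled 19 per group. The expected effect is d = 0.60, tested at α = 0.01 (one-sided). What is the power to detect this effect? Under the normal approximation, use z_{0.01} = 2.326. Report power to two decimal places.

For two equal groups, power = Φ(d·√(n/2) − z_{α}).
d·√(n/2) = 0.60 × √(19/2) = 0.60 × 3.082 = 1.849.
z_β = 1.849 − 2.326 = -0.477.
Power = Φ(-0.477) = 0.317.

power ≈ 0.32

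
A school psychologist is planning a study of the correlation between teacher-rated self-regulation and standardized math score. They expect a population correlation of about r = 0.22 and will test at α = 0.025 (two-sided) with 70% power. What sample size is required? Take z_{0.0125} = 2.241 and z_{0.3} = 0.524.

Fisher's z: C = ½·ln((1+r)/(1−r)) = ½·ln(1.5641) = 0.2237.
n = ((z_{α/2} + z_β)/C)² + 3.
(2.241 + 0.524) / 0.2237 = 2.765 / 0.2237 = 12.360.
n = 12.360² + 3 = 152.78 + 3 = 155.8.
Round up.

n = 156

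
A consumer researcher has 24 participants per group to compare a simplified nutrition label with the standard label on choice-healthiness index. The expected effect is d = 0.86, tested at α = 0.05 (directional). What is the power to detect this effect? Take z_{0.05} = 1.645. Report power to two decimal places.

For two equal groups, power = Φ(d·√(n/2) − z_{α}).
d·√(n/2) = 0.86 × √(24/2) = 0.86 × 3.464 = 2.979.
z_β = 2.979 − 1.645 = 1.334.
Power = Φ(1.334) = 0.909.

power ≈ 0.91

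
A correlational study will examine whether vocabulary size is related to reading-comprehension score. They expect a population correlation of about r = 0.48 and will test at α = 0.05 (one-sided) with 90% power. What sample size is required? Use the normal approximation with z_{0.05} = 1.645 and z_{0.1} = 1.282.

Fisher's z: C = ½·ln((1+r)/(1−r)) = ½·ln(2.8462) = 0.5230.
n = ((z_{α} + z_β)/C)² + 3.
(1.645 + 1.282) / 0.5230 = 2.927 / 0.5230 = 5.597.
n = 5.597² + 3 = 31.32 + 3 = 34.3.
Round up.

n = 35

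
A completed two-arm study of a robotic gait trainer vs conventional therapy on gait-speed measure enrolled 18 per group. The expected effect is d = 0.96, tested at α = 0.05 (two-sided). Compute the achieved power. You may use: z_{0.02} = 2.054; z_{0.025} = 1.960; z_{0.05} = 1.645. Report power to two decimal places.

For two equal groups, power = Φ(d·√(n/2) − z_{α/2}).
d·√(n/2) = 0.96 × √(18/2) = 0.96 × 3.000 = 2.880.
z_β = 2.880 − 1.960 = 0.920.
Power = Φ(0.920) = 0.821.

power ≈ 0.82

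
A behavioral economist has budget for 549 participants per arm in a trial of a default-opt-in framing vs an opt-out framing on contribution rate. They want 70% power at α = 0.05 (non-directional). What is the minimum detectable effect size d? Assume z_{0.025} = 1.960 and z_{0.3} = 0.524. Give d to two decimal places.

d_min ≈ 0.15

For two independent groups of n = 549 each: d_min = (z_{α/2} + z_β)·√(2/n).
z-sum = 1.960 + 0.524 = 2.484.
d_min = 2.484 × √(2/549) = 2.484 × 0.0604 = 0.150.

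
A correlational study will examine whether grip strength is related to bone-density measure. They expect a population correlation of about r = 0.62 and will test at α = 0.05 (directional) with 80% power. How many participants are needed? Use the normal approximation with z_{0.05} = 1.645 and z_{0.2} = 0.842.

Fisher's z: C = ½·ln((1+r)/(1−r)) = ½·ln(4.2632) = 0.7250.
n = ((z_{α} + z_β)/C)² + 3.
(1.645 + 0.842) / 0.7250 = 2.487 / 0.7250 = 3.430.
n = 3.430² + 3 = 11.77 + 3 = 14.8.
Round up.

n = 15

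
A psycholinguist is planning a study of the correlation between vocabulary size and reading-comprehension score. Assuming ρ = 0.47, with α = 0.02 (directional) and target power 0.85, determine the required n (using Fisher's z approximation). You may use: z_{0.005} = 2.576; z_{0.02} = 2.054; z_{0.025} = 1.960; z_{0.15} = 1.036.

Fisher's z: C = ½·ln((1+r)/(1−r)) = ½·ln(2.7736) = 0.5101.
n = ((z_{α} + z_β)/C)² + 3.
(2.054 + 1.036) / 0.5101 = 3.090 / 0.5101 = 6.058.
n = 6.058² + 3 = 36.69 + 3 = 39.7.
Round up.

n = 40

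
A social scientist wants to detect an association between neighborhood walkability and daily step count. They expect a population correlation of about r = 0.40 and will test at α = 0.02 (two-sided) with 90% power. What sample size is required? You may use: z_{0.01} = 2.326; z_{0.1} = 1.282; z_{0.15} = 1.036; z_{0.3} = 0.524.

Fisher's z: C = ½·ln((1+r)/(1−r)) = ½·ln(2.3333) = 0.4236.
n = ((z_{α/2} + z_β)/C)² + 3.
(2.326 + 1.282) / 0.4236 = 3.608 / 0.4236 = 8.517.
n = 8.517² + 3 = 72.55 + 3 = 75.5.
Round up.

n = 76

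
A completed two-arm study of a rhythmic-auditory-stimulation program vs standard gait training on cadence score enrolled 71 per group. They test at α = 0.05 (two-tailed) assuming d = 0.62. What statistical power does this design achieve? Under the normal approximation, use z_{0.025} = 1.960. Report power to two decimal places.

For two equal groups, power = Φ(d·√(n/2) − z_{α/2}).
d·√(n/2) = 0.62 × √(71/2) = 0.62 × 5.958 = 3.694.
z_β = 3.694 − 1.960 = 1.734.
Power = Φ(1.734) = 0.959.

power ≈ 0.96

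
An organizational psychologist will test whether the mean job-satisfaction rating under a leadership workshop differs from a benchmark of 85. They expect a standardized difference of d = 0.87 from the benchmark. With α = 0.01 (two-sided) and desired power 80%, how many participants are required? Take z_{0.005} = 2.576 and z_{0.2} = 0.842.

n = 16

For a one-sample test: n = ((z_{α/2} + z_β) / d)².
z_{α/2} + z_β = 2.576 + 0.842 = 3.418.
n = (3.418 / 0.87)² = 3.929² = 15.43.
Round up.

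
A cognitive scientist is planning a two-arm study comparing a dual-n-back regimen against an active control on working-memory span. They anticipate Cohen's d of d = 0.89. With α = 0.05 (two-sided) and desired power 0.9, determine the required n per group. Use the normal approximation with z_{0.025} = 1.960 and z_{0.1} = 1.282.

n = 27 per group

For two independent groups with equal n: n = 2·((z_{α/2} + z_β) / d)².
z_{α/2} + z_β = 1.960 + 1.282 = 3.242.
n = 2 × (3.242 / 0.89)² = 2 × 3.643² = 2 × 13.27 = 26.5.
Round up to the next whole participant.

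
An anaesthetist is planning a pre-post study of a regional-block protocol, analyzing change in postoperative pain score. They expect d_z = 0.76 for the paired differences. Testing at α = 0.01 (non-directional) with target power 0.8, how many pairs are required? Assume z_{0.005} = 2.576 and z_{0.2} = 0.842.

n = 21 pairs

For a paired (one-sample on differences) test: n = ((z_{α/2} + z_β) / d)².
z_{α/2} + z_β = 2.576 + 0.842 = 3.418.
n = (3.418 / 0.76)² = 4.497² = 20.23.
Round up.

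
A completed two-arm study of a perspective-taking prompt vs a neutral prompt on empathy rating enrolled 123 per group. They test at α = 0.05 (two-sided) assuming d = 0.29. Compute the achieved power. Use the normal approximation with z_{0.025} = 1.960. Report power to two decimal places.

power ≈ 0.62

For two equal groups, power = Φ(d·√(n/2) − z_{α/2}).
d·√(n/2) = 0.29 × √(123/2) = 0.29 × 7.842 = 2.274.
z_β = 2.274 − 1.960 = 0.314.
Power = Φ(0.314) = 0.623.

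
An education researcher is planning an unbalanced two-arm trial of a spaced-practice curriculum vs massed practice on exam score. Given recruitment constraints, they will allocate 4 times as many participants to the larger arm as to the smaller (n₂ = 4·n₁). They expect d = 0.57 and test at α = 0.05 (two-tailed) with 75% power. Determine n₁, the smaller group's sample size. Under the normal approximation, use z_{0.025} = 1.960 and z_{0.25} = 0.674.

n₁ = 27

With allocation ratio k = n₂/n₁ = 4, Var(x̄₁−x̄₂) = σ²(1/n₁ + 1/(k·n₁)) = σ²·(k+1)/(k·n₁).
So n₁ = (1 + 1/k)·((z_{α/2} + z_β)/d)² = 1.250 × (2.634/0.57)².
n₁ = 1.250 × 21.35 = 26.7.
Round up: n₁ = 27, giving n₂ = 4 × 27 = 108.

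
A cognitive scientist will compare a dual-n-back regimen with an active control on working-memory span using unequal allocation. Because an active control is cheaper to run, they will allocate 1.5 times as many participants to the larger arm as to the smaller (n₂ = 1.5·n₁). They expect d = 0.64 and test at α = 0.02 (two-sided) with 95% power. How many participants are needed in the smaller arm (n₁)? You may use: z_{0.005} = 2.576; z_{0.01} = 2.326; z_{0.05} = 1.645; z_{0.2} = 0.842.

n₁ = 65

With allocation ratio k = n₂/n₁ = 1.5, Var(x̄₁−x̄₂) = σ²(1/n₁ + 1/(k·n₁)) = σ²·(k+1)/(k·n₁).
So n₁ = (1 + 1/k)·((z_{α/2} + z_β)/d)² = 1.667 × (3.971/0.64)².
n₁ = 1.667 × 38.50 = 64.2.
Round up: n₁ = 65, giving n₂ = ⌈1.5 × 65⌉ = ⌈97.5⌉ = 98.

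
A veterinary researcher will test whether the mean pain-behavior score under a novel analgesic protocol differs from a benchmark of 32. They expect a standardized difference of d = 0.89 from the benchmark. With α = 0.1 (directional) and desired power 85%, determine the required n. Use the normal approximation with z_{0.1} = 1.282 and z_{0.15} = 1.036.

For a one-sample test: n = ((z_{α} + z_β) / d)².
z_{α} + z_β = 1.282 + 1.036 = 2.318.
n = (2.318 / 0.89)² = 2.604² = 6.78.
Round up.

n = 7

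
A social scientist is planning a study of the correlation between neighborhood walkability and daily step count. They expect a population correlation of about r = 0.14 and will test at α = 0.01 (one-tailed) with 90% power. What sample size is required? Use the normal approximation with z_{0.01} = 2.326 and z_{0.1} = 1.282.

n = 659

Fisher's z: C = ½·ln((1+r)/(1−r)) = ½·ln(1.3256) = 0.1409.
n = ((z_{α} + z_β)/C)² + 3.
(2.326 + 1.282) / 0.1409 = 3.608 / 0.1409 = 25.607.
n = 25.607² + 3 = 655.71 + 3 = 658.7.
Round up.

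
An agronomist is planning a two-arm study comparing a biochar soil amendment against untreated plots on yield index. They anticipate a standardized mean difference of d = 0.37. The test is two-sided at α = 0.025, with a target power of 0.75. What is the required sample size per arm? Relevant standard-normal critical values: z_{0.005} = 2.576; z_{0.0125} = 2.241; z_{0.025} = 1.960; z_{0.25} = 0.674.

n = 125 per group

For two independent groups with equal n: n = 2·((z_{α/2} + z_β) / d)².
z_{α/2} + z_β = 2.241 + 0.674 = 2.915.
n = 2 × (2.915 / 0.37)² = 2 × 7.878² = 2 × 62.07 = 124.1.
Round up to the next whole participant.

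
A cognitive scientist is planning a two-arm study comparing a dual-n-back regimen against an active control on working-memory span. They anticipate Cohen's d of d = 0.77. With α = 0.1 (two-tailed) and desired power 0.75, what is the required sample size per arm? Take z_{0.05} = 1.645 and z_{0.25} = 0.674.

n = 19 per group

For two independent groups with equal n: n = 2·((z_{α/2} + z_β) / d)².
z_{α/2} + z_β = 1.645 + 0.674 = 2.319.
n = 2 × (2.319 / 0.77)² = 2 × 3.012² = 2 × 9.07 = 18.1.
Round up to the next whole participant.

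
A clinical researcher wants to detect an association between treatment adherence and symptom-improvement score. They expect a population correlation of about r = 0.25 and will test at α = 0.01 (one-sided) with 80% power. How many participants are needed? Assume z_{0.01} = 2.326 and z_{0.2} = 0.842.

Fisher's z: C = ½·ln((1+r)/(1−r)) = ½·ln(1.6667) = 0.2554.
n = ((z_{α} + z_β)/C)² + 3.
(2.326 + 0.842) / 0.2554 = 3.168 / 0.2554 = 12.404.
n = 12.404² + 3 = 153.86 + 3 = 156.9.
Round up.

n = 157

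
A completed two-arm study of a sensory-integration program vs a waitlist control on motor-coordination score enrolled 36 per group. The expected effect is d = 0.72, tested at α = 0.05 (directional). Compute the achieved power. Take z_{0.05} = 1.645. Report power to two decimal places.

power ≈ 0.92

For two equal groups, power = Φ(d·√(n/2) − z_{α}).
d·√(n/2) = 0.72 × √(36/2) = 0.72 × 4.243 = 3.055.
z_β = 3.055 − 1.645 = 1.410.
Power = Φ(1.410) = 0.921.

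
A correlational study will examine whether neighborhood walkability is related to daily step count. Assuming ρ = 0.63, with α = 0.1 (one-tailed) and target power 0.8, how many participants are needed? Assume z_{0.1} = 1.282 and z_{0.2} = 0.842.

n = 12

Fisher's z: C = ½·ln((1+r)/(1−r)) = ½·ln(4.4054) = 0.7414.
n = ((z_{α} + z_β)/C)² + 3.
(1.282 + 0.842) / 0.7414 = 2.124 / 0.7414 = 2.865.
n = 2.865² + 3 = 8.21 + 3 = 11.2.
Round up.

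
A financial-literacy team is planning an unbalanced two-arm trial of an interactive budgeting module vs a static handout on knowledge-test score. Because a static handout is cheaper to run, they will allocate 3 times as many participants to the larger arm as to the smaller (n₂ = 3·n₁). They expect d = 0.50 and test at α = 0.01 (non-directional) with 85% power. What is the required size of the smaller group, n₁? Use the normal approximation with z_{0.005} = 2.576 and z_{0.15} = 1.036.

n₁ = 70

With allocation ratio k = n₂/n₁ = 3, Var(x̄₁−x̄₂) = σ²(1/n₁ + 1/(k·n₁)) = σ²·(k+1)/(k·n₁).
So n₁ = (1 + 1/k)·((z_{α/2} + z_β)/d)² = 1.333 × (3.612/0.50)².
n₁ = 1.333 × 52.19 = 69.6.
Round up: n₁ = 70, giving n₂ = 3 × 70 = 210.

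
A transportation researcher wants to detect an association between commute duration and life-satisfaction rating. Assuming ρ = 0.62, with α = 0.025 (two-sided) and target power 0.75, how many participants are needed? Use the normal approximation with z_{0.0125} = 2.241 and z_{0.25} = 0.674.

Fisher's z: C = ½·ln((1+r)/(1−r)) = ½·ln(4.2632) = 0.7250.
n = ((z_{α/2} + z_β)/C)² + 3.
(2.241 + 0.674) / 0.7250 = 2.915 / 0.7250 = 4.021.
n = 4.021² + 3 = 16.17 + 3 = 19.2.
Round up.

n = 20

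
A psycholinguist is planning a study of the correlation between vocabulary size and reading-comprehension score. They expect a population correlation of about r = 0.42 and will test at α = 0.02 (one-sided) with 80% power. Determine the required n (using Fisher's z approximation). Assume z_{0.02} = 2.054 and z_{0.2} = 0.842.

n = 45

Fisher's z: C = ½·ln((1+r)/(1−r)) = ½·ln(2.4483) = 0.4477.
n = ((z_{α} + z_β)/C)² + 3.
(2.054 + 0.842) / 0.4477 = 2.896 / 0.4477 = 6.469.
n = 6.469² + 3 = 41.84 + 3 = 44.8.
Round up.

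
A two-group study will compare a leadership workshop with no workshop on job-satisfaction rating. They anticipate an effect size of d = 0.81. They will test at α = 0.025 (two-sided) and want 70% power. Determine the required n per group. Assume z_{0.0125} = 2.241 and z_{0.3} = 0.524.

n = 24 per group

For two independent groups with equal n: n = 2·((z_{α/2} + z_β) / d)².
z_{α/2} + z_β = 2.241 + 0.524 = 2.765.
n = 2 × (2.765 / 0.81)² = 2 × 3.414² = 2 × 11.65 = 23.3.
Round up to the next whole participant.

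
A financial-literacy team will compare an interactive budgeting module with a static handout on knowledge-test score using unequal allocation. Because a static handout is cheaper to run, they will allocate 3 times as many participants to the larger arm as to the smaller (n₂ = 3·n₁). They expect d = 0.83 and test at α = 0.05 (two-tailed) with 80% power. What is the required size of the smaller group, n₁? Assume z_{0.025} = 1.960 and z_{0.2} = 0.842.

n₁ = 16

With allocation ratio k = n₂/n₁ = 3, Var(x̄₁−x̄₂) = σ²(1/n₁ + 1/(k·n₁)) = σ²·(k+1)/(k·n₁).
So n₁ = (1 + 1/k)·((z_{α/2} + z_β)/d)² = 1.333 × (2.802/0.83)².
n₁ = 1.333 × 11.40 = 15.2.
Round up: n₁ = 16, giving n₂ = 3 × 16 = 48.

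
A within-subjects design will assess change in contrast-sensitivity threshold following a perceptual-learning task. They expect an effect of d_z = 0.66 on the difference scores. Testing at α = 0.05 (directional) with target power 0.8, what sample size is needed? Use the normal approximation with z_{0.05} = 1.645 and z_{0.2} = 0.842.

n = 15 pairs

For a paired (one-sample on differences) test: n = ((z_{α} + z_β) / d)².
z_{α} + z_β = 1.645 + 0.842 = 2.487.
n = (2.487 / 0.66)² = 3.768² = 14.20.
Round up.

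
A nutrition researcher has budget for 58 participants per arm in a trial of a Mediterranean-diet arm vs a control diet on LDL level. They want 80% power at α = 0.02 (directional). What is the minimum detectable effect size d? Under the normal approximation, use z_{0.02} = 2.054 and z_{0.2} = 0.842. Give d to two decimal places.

For two independent groups of n = 58 each: d_min = (z_{α} + z_β)·√(2/n).
z-sum = 2.054 + 0.842 = 2.896.
d_min = 2.896 × √(2/58) = 2.896 × 0.1857 = 0.538.

d_min ≈ 0.54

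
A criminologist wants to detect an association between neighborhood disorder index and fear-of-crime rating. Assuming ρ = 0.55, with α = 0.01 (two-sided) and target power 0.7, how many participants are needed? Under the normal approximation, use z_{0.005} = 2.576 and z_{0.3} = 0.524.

n = 29

Fisher's z: C = ½·ln((1+r)/(1−r)) = ½·ln(3.4444) = 0.6184.
n = ((z_{α/2} + z_β)/C)² + 3.
(2.576 + 0.524) / 0.6184 = 3.100 / 0.6184 = 5.013.
n = 5.013² + 3 = 25.13 + 3 = 28.1.
Round up.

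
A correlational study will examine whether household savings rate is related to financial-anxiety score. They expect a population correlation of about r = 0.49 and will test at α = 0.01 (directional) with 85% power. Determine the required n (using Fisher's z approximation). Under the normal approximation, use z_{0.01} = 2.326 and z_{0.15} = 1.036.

n = 43

Fisher's z: C = ½·ln((1+r)/(1−r)) = ½·ln(2.9216) = 0.5361.
n = ((z_{α} + z_β)/C)² + 3.
(2.326 + 1.036) / 0.5361 = 3.362 / 0.5361 = 6.271.
n = 6.271² + 3 = 39.33 + 3 = 42.3.
Round up.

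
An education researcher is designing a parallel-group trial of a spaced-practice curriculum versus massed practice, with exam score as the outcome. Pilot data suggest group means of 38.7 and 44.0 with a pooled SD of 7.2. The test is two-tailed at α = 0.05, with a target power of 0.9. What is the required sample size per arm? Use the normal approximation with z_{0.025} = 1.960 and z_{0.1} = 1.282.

Cohen's d = |M₁ − M₂| / SD_pooled = |38.7 − 44.0| / 7.2 = 5.3 / 7.2 = 0.736.
For two independent groups with equal n: n = 2·((z_{α/2} + z_β) / d)².
z_{α/2} + z_β = 1.960 + 1.282 = 3.242.
n = 2 × (3.242 / 0.736)² = 2 × 4.405² = 2 × 19.40 = 38.8.
Round up to the next whole participant.

n = 39 per group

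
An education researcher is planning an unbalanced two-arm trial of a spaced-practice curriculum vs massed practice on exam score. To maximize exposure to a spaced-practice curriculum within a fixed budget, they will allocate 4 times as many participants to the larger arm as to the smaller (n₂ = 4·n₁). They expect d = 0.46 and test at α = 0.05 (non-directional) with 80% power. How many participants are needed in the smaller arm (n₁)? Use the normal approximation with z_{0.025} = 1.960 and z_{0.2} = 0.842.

n₁ = 47

With allocation ratio k = n₂/n₁ = 4, Var(x̄₁−x̄₂) = σ²(1/n₁ + 1/(k·n₁)) = σ²·(k+1)/(k·n₁).
So n₁ = (1 + 1/k)·((z_{α/2} + z_β)/d)² = 1.250 × (2.802/0.46)².
n₁ = 1.250 × 37.10 = 46.4.
Round up: n₁ = 47, giving n₂ = 4 × 47 = 188.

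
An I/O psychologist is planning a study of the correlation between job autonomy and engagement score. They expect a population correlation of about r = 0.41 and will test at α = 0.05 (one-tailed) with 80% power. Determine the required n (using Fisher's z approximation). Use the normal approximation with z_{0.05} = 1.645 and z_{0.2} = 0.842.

n = 36

Fisher's z: C = ½·ln((1+r)/(1−r)) = ½·ln(2.3898) = 0.4356.
n = ((z_{α} + z_β)/C)² + 3.
(1.645 + 0.842) / 0.4356 = 2.487 / 0.4356 = 5.709.
n = 5.709² + 3 = 32.60 + 3 = 35.6.
Round up.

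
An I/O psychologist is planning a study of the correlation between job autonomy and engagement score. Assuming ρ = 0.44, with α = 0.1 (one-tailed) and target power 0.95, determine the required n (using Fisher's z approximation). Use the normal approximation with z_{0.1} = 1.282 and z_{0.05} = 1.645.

Fisher's z: C = ½·ln((1+r)/(1−r)) = ½·ln(2.5714) = 0.4722.
n = ((z_{α} + z_β)/C)² + 3.
(1.282 + 1.645) / 0.4722 = 2.927 / 0.4722 = 6.199.
n = 6.199² + 3 = 38.42 + 3 = 41.4.
Round up.

n = 42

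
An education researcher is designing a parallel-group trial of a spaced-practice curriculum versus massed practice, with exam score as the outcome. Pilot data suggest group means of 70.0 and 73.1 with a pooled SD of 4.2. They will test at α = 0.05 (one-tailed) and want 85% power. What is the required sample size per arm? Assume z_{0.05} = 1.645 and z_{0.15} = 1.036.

Cohen's d = |M₁ − M₂| / SD_pooled = |70.0 − 73.1| / 4.2 = 3.1 / 4.2 = 0.738.
For two independent groups with equal n: n = 2·((z_{α} + z_β) / d)².
z_{α} + z_β = 1.645 + 1.036 = 2.681.
n = 2 × (2.681 / 0.738)² = 2 × 3.633² = 2 × 13.20 = 26.4.
Round up to the next whole participant.

n = 27 per group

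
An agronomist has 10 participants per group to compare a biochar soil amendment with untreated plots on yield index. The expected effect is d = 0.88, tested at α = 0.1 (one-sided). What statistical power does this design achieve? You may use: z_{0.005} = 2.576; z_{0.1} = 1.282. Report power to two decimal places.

For two equal groups, power = Φ(d·√(n/2) − z_{α}).
d·√(n/2) = 0.88 × √(10/2) = 0.88 × 2.236 = 1.968.
z_β = 1.968 − 1.282 = 0.686.
Power = Φ(0.686) = 0.754.

power ≈ 0.75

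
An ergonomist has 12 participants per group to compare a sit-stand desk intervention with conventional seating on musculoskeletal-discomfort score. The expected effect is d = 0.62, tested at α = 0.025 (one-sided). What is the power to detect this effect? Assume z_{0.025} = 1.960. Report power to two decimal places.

For two equal groups, power = Φ(d·√(n/2) − z_{α}).
d·√(n/2) = 0.62 × √(12/2) = 0.62 × 2.449 = 1.519.
z_β = 1.519 − 1.960 = -0.441.
Power = Φ(-0.441) = 0.329.

power ≈ 0.33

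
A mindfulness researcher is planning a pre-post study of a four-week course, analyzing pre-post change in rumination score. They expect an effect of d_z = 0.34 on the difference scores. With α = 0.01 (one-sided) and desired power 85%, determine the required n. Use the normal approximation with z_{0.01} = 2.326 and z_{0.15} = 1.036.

n = 98 pairs

For a paired (one-sample on differences) test: n = ((z_{α} + z_β) / d)².
z_{α} + z_β = 2.326 + 1.036 = 3.362.
n = (3.362 / 0.34)² = 9.888² = 97.78.
Round up.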